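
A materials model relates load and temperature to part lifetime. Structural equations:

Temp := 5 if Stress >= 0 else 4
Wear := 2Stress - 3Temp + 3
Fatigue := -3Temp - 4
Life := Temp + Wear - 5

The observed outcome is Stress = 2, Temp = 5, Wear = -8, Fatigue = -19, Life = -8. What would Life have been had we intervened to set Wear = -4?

-4

do(Wear=-4) replaces the equation Wear := 2Stress - 3Temp + 3 with the constant Wear = -4.
Temp = 5 if Stress >= 0 else 4  [with Stress=2]  = 5
Life = Temp + Wear - 5  [with Temp=5, Wear=-4]  = -4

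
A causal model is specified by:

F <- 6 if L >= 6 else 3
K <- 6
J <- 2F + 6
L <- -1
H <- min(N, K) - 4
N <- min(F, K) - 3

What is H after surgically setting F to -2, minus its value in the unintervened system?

-5

The intervention breaks the incoming arrows to F: F <- 6 if L >= 6 else 3 no longer applies, and F = -2.
N = min(F, K) - 3  [with F=-2, K=6]  = -5
H = min(N, K) - 4  [with N=-5, K=6]  = -9
Without intervention: F = 6 if L >= 6 else 3  [with L=-1]  = 3; N = min(F, K) - 3  [with F=3, K=6]  = 0; H = min(N, K) - 4  [with N=0, K=6]  = -4.
Change = -9 − (-4) = -5.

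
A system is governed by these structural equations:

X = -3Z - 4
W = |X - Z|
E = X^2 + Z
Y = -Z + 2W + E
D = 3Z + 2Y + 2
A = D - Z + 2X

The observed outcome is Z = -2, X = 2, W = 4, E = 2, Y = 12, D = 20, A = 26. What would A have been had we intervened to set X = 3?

Under do(X=3), the mechanism X = -3Z - 4 is discarded; X is fixed at 3.
W = |X - Z|  [with X=3, Z=-2]  = 5
E = X^2 + Z  [with X=3, Z=-2]  = 7
Y = -Z + 2W + E  [with Z=-2, W=5, E=7]  = 19
D = 3Z + 2Y + 2  [with Z=-2, Y=19]  = 34
A = D - Z + 2X  [with D=34, Z=-2, X=3]  = 42

42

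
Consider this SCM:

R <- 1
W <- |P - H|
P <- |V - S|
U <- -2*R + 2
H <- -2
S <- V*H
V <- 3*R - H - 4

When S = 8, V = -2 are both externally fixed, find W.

12

The joint intervention fixes S = 8, V = -2, removing each variable's own equation.
P = |V - S|  [with V=-2, S=8]  = 10
W = |P - H|  [with P=10, H=-2]  = 12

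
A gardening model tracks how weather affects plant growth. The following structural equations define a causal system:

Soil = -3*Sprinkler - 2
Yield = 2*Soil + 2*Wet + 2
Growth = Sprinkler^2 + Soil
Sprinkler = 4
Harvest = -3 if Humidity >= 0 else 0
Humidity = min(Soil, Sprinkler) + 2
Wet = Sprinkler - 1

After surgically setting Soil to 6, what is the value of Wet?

The intervention breaks the incoming arrows to Soil: Soil = -3*Sprinkler - 2 no longer applies, and Soil = 6.
Since Wet is not a descendant of the intervened variable, it is unaffected.
Wet = Sprinkler - 1  [with Sprinkler=4]  = 3

3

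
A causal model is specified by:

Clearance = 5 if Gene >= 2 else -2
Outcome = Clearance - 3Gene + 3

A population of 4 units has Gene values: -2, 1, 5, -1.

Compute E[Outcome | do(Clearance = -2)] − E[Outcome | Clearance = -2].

-4.25

Under do(Clearance=-2), Clearance's equation is replaced by Clearance=-2 for every unit. Per-unit Outcome: 7, -2, -14, 4. Mean = -1.25.
Conditioning on Clearance=-2 selects the 3 unit(s) with Gene ∈ {-2, 1, -1}. Their Outcome values: 7, -2, 4. Mean = 3.
Difference = -1.25 − 3 = -4.25.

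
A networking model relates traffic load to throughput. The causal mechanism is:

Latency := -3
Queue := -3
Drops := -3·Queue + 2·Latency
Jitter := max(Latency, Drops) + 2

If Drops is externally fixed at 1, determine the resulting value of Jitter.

3

The intervention breaks the incoming arrows to Drops: Drops := -3·Queue + 2·Latency no longer applies, and Drops = 1.
Jitter = max(Latency, Drops) + 2  [with Latency=-3, Drops=1]  = 3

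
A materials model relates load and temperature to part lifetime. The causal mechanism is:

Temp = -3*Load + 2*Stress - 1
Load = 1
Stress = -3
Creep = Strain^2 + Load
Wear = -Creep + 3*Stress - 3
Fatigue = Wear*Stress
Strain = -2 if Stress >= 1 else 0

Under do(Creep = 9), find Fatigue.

63

Under do(Creep=9), the mechanism Creep = Strain^2 + Load is discarded; Creep is fixed at 9.
Wear = -Creep + 3*Stress - 3  [with Creep=9, Stress=-3]  = -21
Fatigue = Wear*Stress  [with Wear=-21, Stress=-3]  = 63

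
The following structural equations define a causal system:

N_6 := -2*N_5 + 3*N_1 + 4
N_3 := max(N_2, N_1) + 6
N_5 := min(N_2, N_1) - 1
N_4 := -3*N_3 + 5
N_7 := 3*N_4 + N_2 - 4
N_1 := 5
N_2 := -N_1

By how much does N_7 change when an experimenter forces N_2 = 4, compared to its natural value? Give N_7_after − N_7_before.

Under do(N_2=4), the mechanism N_2 := -N_1 is discarded; N_2 is fixed at 4.
N_3 = max(N_2, N_1) + 6  [with N_2=4, N_1=5]  = 11
N_4 = -3*N_3 + 5  [with N_3=11]  = -28
N_7 = 3*N_4 + N_2 - 4  [with N_4=-28, N_2=4]  = -84
Without intervention: N_2 = -N_1  [with N_1=5]  = -5; N_3 = max(N_2, N_1) + 6  [with N_2=-5, N_1=5]  = 11; N_4 = -3*N_3 + 5  [with N_3=11]  = -28; N_7 = 3*N_4 + N_2 - 4  [with N_4=-28, N_2=-5]  = -93.
Change = -84 − (-93) = 9.

9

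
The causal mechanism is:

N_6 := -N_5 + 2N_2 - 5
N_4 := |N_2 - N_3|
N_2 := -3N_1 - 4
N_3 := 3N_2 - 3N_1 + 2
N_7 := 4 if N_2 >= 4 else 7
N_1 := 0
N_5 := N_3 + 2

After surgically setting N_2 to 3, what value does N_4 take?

Under do(N_2=3), the mechanism N_2 := -3N_1 - 4 is discarded; N_2 is fixed at 3.
N_3 = 3N_2 - 3N_1 + 2  [with N_2=3, N_1=0]  = 11
N_4 = |N_2 - N_3|  [with N_2=3, N_3=11]  = 8

8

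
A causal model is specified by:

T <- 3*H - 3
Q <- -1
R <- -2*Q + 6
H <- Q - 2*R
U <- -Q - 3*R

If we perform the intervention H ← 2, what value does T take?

3

do(H=2) replaces the equation H <- Q - 2*R with the constant H = 2.
T = 3*H - 3  [with H=2]  = 3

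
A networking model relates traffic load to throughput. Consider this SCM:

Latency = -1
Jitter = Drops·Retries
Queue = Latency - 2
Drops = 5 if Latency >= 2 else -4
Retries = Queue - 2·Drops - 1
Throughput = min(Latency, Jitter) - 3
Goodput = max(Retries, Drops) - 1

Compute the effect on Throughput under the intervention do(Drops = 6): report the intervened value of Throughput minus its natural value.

-80

The intervention breaks the incoming arrows to Drops: Drops = 5 if Latency >= 2 else -4 no longer applies, and Drops = 6.
Queue = Latency - 2  [with Latency=-1]  = -3
Retries = Queue - 2·Drops - 1  [with Queue=-3, Drops=6]  = -16
Jitter = Drops·Retries  [with Drops=6, Retries=-16]  = -96
Throughput = min(Latency, Jitter) - 3  [with Latency=-1, Jitter=-96]  = -99
Without intervention: Queue = Latency - 2  [with Latency=-1]  = -3; Drops = 5 if Latency >= 2 else -4  [with Latency=-1]  = -4; Retries = Queue - 2·Drops - 1  [with Queue=-3, Drops=-4]  = 4; Jitter = Drops·Retries  [with Drops=-4, Retries=4]  = -16; Throughput = min(Latency, Jitter) - 3  [with Latency=-1, Jitter=-16]  = -19.
Change = -99 − (-19) = -80.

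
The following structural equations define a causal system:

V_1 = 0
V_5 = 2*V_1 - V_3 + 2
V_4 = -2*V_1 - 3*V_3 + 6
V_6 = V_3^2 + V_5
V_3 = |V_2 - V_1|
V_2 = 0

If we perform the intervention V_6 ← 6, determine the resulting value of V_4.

do(V_6=6) replaces the equation V_6 = V_3^2 + V_5 with the constant V_6 = 6.
No directed path runs from V_6 to V_4, so V_4 keeps its natural value.
V_3 = |V_2 - V_1|  [with V_2=0, V_1=0]  = 0
V_4 = -2*V_1 - 3*V_3 + 6  [with V_1=0, V_3=0]  = 6

6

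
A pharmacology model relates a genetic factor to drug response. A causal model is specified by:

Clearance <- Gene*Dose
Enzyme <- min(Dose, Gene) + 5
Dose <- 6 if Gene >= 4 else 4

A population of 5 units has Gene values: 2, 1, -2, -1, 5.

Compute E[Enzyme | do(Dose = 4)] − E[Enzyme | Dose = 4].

0.8

do(Dose=4) breaks Dose's dependence on Gene. With Dose=4 fixed, Enzyme across the units is 7, 6, 3, 4, 9, mean 5.8.
Conditioning on Dose=4 selects the 4 unit(s) with Gene ∈ {2, 1, -2, -1}. Their Enzyme values: 7, 6, 3, 4. Mean = 5.
Difference = 5.8 − 5 = 0.8.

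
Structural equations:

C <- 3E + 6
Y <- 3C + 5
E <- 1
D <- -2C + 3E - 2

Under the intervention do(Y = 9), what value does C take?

Under do(Y=9), the mechanism Y <- 3C + 5 is discarded; Y is fixed at 9.
Since C is not a descendant of the intervened variable, it is unaffected.
C = 3E + 6  [with E=1]  = 9

9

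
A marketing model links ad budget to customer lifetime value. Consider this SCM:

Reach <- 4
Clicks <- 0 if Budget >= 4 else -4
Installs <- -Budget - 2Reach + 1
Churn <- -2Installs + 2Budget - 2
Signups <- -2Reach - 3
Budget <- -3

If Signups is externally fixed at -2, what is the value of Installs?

-4

The intervention breaks the incoming arrows to Signups: Signups <- -2Reach - 3 no longer applies, and Signups = -2.
Since Installs is not a descendant of the intervened variable, it is unaffected.
Installs = -Budget - 2Reach + 1  [with Budget=-3, Reach=4]  = -4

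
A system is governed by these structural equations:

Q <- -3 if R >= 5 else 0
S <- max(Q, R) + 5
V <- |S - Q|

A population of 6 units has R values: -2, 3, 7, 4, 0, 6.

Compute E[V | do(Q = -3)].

Under do(Q=-3), Q's equation is replaced by Q=-3 for every unit. Per-unit V: 6, 11, 15, 12, 8, 14. Mean = 11.

11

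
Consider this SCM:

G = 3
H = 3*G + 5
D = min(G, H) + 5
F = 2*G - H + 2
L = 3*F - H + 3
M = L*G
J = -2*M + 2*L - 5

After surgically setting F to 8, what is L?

Intervening sets F = 8 and removes its equation (F = 2*G - H + 2).
H = 3*G + 5  [with G=3]  = 14
L = 3*F - H + 3  [with F=8, H=14]  = 13

13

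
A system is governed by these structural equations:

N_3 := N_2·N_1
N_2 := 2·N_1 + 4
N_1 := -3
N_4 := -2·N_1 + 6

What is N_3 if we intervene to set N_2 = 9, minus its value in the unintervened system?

The intervention breaks the incoming arrows to N_2: N_2 := 2·N_1 + 4 no longer applies, and N_2 = 9.
N_3 = N_2·N_1  [with N_2=9, N_1=-3]  = -27
Without intervention: N_2 = 2·N_1 + 4  [with N_1=-3]  = -2; N_3 = N_2·N_1  [with N_2=-2, N_1=-3]  = 6.
Change = -27 − 6 = -33.

-33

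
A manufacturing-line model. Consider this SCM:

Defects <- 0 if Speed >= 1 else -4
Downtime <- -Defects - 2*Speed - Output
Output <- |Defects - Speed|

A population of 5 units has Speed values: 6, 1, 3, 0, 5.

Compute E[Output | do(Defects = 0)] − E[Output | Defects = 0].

-0.75

Under do(Defects=0), Defects's equation is replaced by Defects=0 for every unit. Per-unit Output: 6, 1, 3, 0, 5. Mean = 3.
Conditioning on Defects=0 selects the 4 unit(s) with Speed ∈ {6, 1, 3, 5}. Their Output values: 6, 1, 3, 5. Mean = 3.75.
Difference = 3 − 3.75 = -0.75.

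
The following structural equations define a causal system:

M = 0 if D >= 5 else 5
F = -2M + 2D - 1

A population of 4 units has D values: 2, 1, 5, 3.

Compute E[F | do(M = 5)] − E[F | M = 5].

1.5

Under do(M=5), M's equation is replaced by M=5 for every unit. Per-unit F: -7, -9, -1, -5. Mean = -5.5.
E[F|M=5] averages over only the 3 units with M=5 (D = 2, 1, 3): F = -7, -9, -5, mean -7.
Difference = -5.5 − (-7) = 1.5.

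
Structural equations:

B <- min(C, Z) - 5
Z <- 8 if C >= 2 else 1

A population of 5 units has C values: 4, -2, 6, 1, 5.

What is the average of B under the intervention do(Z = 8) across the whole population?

-2.2

Under do(Z=8), Z's equation is replaced by Z=8 for every unit. Per-unit B: -1, -7, 1, -4, 0. Mean = -2.2.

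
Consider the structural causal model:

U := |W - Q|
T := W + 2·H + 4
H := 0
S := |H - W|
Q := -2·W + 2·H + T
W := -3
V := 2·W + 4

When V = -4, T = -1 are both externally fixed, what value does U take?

8

Under do(V = -4, T = -1), each intervened variable's structural equation is replaced by its fixed value.
Q = -2·W + 2·H + T  [with W=-3, H=0, T=-1]  = 5
U = |W - Q|  [with W=-3, Q=5]  = 8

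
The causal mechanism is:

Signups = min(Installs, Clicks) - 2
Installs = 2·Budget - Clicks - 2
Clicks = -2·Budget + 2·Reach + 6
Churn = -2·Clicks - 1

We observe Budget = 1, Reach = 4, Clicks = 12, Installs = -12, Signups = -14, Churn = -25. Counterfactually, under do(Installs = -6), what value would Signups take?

-8

Intervening sets Installs = -6 and removes its equation (Installs = 2·Budget - Clicks - 2).
Clicks = -2·Budget + 2·Reach + 6  [with Budget=1, Reach=4]  = 12
Signups = min(Installs, Clicks) - 2  [with Installs=-6, Clicks=12]  = -8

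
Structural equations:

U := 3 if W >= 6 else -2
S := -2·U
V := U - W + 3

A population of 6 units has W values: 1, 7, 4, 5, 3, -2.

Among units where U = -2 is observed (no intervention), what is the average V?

-1.2

E[V|U=-2] averages over only the 5 units with U=-2 (W = 1, 4, 5, 3, -2): V = 0, -3, -4, -2, 3, mean -1.2.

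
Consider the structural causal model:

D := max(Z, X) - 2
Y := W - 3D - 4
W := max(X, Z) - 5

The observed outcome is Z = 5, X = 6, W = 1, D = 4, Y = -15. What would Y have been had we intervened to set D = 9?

Intervening sets D = 9 and removes its equation (D := max(Z, X) - 2).
W = max(X, Z) - 5  [with X=6, Z=5]  = 1
Y = W - 3D - 4  [with W=1, D=9]  = -30

-30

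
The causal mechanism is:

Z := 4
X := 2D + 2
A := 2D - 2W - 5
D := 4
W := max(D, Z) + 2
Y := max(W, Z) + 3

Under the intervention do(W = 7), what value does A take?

-11

do(W=7) replaces the equation W := max(D, Z) + 2 with the constant W = 7.
A = 2D - 2W - 5  [with D=4, W=7]  = -11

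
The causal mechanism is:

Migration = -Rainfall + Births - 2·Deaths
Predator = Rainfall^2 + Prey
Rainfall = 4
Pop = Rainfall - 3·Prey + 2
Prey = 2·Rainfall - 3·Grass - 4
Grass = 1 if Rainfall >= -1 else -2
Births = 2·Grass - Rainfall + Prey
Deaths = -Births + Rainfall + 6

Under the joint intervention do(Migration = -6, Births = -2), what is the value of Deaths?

12

Setting Migration = -6, Births = -2 by intervention discards those variables' equations.
Deaths = -Births + Rainfall + 6  [with Births=-2, Rainfall=4]  = 12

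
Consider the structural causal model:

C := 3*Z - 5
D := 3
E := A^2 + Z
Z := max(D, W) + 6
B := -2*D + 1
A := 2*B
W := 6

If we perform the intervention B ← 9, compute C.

31

The intervention breaks the incoming arrows to B: B := -2*D + 1 no longer applies, and B = 9.
No directed path runs from B to C, so C keeps its natural value.
Z = max(D, W) + 6  [with D=3, W=6]  = 12
C = 3*Z - 5  [with Z=12]  = 31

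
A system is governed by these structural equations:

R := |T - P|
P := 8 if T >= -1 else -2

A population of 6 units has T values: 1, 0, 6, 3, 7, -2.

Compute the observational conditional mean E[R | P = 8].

4.6

E[R|P=8] averages over only the 5 units with P=8 (T = 1, 0, 6, 3, 7): R = 7, 8, 2, 5, 1, mean 4.6.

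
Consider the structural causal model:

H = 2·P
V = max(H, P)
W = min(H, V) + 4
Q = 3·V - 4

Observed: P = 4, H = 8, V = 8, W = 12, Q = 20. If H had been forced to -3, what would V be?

4

The intervention breaks the incoming arrows to H: H = 2·P no longer applies, and H = -3.
V = max(H, P)  [with H=-3, P=4]  = 4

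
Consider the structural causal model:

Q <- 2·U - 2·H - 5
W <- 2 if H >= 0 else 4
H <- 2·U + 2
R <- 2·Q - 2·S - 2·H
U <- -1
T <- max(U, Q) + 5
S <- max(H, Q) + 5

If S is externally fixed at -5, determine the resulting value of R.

The intervention breaks the incoming arrows to S: S <- max(H, Q) + 5 no longer applies, and S = -5.
H = 2·U + 2  [with U=-1]  = 0
Q = 2·U - 2·H - 5  [with U=-1, H=0]  = -7
R = 2·Q - 2·S - 2·H  [with Q=-7, S=-5, H=0]  = -4

-4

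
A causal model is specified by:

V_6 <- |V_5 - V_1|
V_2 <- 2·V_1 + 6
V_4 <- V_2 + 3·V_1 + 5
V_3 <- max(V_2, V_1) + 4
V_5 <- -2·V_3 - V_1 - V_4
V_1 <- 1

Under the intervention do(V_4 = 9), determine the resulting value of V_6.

35

Under do(V_4=9), the mechanism V_4 <- V_2 + 3·V_1 + 5 is discarded; V_4 is fixed at 9.
V_2 = 2·V_1 + 6  [with V_1=1]  = 8
V_3 = max(V_2, V_1) + 4  [with V_2=8, V_1=1]  = 12
V_5 = -2·V_3 - V_1 - V_4  [with V_3=12, V_1=1, V_4=9]  = -34
V_6 = |V_5 - V_1|  [with V_5=-34, V_1=1]  = 35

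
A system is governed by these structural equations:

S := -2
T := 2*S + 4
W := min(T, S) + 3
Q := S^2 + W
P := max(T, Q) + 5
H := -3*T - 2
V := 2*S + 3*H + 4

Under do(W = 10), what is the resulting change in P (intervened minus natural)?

9

do(W=10) replaces the equation W := min(T, S) + 3 with the constant W = 10.
T = 2*S + 4  [with S=-2]  = 0
Q = S^2 + W  [with S=-2, W=10]  = 14
P = max(T, Q) + 5  [with T=0, Q=14]  = 19
Without intervention: T = 2*S + 4  [with S=-2]  = 0; W = min(T, S) + 3  [with T=0, S=-2]  = 1; Q = S^2 + W  [with S=-2, W=1]  = 5; P = max(T, Q) + 5  [with T=0, Q=5]  = 10.
Change = 19 − 10 = 9.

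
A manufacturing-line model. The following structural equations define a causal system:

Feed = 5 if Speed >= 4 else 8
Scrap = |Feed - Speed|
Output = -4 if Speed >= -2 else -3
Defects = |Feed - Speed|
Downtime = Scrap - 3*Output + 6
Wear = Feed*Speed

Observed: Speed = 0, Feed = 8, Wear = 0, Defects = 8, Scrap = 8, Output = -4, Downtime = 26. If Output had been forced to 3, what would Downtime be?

Intervening sets Output = 3 and removes its equation (Output = -4 if Speed >= -2 else -3).
Feed = 5 if Speed >= 4 else 8  [with Speed=0]  = 8
Scrap = |Feed - Speed|  [with Feed=8, Speed=0]  = 8
Downtime = Scrap - 3*Output + 6  [with Scrap=8, Output=3]  = 5

5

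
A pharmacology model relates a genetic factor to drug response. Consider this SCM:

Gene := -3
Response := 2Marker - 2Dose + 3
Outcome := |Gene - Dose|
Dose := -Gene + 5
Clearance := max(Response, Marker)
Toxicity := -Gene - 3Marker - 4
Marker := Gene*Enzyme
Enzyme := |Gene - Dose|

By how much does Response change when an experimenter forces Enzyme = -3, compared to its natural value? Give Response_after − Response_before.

do(Enzyme=-3) replaces the equation Enzyme := |Gene - Dose| with the constant Enzyme = -3.
Dose = -Gene + 5  [with Gene=-3]  = 8
Marker = Gene*Enzyme  [with Gene=-3, Enzyme=-3]  = 9
Response = 2Marker - 2Dose + 3  [with Marker=9, Dose=8]  = 5
Without intervention: Dose = -Gene + 5  [with Gene=-3]  = 8; Enzyme = |Gene - Dose|  [with Gene=-3, Dose=8]  = 11; Marker = Gene*Enzyme  [with Gene=-3, Enzyme=11]  = -33; Response = 2Marker - 2Dose + 3  [with Marker=-33, Dose=8]  = -79.
Change = 5 − (-79) = 84.

84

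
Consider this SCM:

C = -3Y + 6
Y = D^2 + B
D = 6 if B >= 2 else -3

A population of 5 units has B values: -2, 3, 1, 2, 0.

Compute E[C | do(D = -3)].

do(D=-3) breaks D's dependence on B. With D=-3 fixed, C across the units is -15, -30, -24, -27, -21, mean -23.4.

-23.4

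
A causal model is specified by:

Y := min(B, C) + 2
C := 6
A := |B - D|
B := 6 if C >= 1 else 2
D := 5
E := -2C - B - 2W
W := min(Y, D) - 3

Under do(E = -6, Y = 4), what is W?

1

Setting E = -6, Y = 4 by intervention discards those variables' equations.
W = min(Y, D) - 3  [with Y=4, D=5]  = 1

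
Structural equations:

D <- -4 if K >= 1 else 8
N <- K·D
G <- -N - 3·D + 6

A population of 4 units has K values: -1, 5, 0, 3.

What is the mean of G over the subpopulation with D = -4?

Conditioning on D=-4 selects the 2 unit(s) with K ∈ {5, 3}. Their G values: 38, 30. Mean = 34.

34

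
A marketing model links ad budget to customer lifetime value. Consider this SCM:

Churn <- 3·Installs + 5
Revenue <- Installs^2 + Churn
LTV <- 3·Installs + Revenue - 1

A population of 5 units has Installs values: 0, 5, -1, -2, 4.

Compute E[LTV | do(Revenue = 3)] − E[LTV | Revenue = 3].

The intervention sets Revenue=3 in all 5 units regardless of Installs. Recomputing LTV per unit gives 2, 17, -1, -4, 14; average 5.6.
Observing Revenue=3 restricts to units where Revenue's equation naturally yields 3: Installs ∈ {-1, -2}. In that subpopulation LTV = -1, -4, mean -2.5.
Difference = 5.6 − (-2.5) = 8.1.

8.1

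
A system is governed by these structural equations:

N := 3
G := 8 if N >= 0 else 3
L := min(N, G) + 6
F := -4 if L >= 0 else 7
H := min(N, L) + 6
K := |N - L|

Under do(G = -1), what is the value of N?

3

Under do(G=-1), the mechanism G := 8 if N >= 0 else 3 is discarded; G is fixed at -1.
N is not downstream of the intervention, so its value is determined by the original equations.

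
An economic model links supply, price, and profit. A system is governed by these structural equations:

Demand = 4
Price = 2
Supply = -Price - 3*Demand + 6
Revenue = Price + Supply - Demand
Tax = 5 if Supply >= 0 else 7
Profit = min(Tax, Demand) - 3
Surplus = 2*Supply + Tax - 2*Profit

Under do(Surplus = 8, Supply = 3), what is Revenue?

The joint intervention fixes Surplus = 8, Supply = 3, removing each variable's own equation.
Revenue = Price + Supply - Demand  [with Price=2, Supply=3, Demand=4]  = 1

1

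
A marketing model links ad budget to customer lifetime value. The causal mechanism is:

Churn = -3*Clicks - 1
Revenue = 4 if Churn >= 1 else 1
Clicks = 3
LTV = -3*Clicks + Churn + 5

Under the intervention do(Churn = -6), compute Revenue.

The intervention breaks the incoming arrows to Churn: Churn = -3*Clicks - 1 no longer applies, and Churn = -6.
Revenue = 4 if Churn >= 1 else 1  [with Churn=-6]  = 1

1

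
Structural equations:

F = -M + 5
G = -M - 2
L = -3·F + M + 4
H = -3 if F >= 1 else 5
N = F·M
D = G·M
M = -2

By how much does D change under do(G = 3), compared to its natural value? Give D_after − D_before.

-6

Under do(G=3), the mechanism G = -M - 2 is discarded; G is fixed at 3.
D = G·M  [with G=3, M=-2]  = -6
Without intervention: G = -M - 2  [with M=-2]  = 0; D = G·M  [with G=0, M=-2]  = 0.
Change = -6 − 0 = -6.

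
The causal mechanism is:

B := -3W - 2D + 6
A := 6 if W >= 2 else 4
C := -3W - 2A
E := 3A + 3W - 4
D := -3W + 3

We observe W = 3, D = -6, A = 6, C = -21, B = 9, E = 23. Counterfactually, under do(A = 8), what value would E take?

The intervention breaks the incoming arrows to A: A := 6 if W >= 2 else 4 no longer applies, and A = 8.
E = 3A + 3W - 4  [with A=8, W=3]  = 29

29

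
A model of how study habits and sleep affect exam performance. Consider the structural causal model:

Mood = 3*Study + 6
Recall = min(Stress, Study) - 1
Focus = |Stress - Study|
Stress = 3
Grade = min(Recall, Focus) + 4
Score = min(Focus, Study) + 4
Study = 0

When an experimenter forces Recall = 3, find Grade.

Intervening sets Recall = 3 and removes its equation (Recall = min(Stress, Study) - 1).
Focus = |Stress - Study|  [with Stress=3, Study=0]  = 3
Grade = min(Recall, Focus) + 4  [with Recall=3, Focus=3]  = 7

7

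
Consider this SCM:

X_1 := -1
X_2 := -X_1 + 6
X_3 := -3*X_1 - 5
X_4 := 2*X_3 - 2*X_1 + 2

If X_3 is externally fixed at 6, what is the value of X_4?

16

The intervention breaks the incoming arrows to X_3: X_3 := -3*X_1 - 5 no longer applies, and X_3 = 6.
X_4 = 2*X_3 - 2*X_1 + 2  [with X_3=6, X_1=-1]  = 16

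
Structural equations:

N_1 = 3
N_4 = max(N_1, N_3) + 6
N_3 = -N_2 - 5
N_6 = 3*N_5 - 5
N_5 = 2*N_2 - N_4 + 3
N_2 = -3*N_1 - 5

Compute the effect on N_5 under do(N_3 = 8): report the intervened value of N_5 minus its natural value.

do(N_3=8) replaces the equation N_3 = -N_2 - 5 with the constant N_3 = 8.
N_2 = -3*N_1 - 5  [with N_1=3]  = -14
N_4 = max(N_1, N_3) + 6  [with N_1=3, N_3=8]  = 14
N_5 = 2*N_2 - N_4 + 3  [with N_2=-14, N_4=14]  = -39
Without intervention: N_2 = -3*N_1 - 5  [with N_1=3]  = -14; N_3 = -N_2 - 5  [with N_2=-14]  = 9; N_4 = max(N_1, N_3) + 6  [with N_1=3, N_3=9]  = 15; N_5 = 2*N_2 - N_4 + 3  [with N_2=-14, N_4=15]  = -40.
Change = -39 − (-40) = 1.

1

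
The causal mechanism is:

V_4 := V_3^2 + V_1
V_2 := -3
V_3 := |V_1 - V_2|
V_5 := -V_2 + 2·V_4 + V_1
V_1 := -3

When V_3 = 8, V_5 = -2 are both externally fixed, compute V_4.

The joint intervention fixes V_3 = 8, V_5 = -2, removing each variable's own equation.
V_4 = V_3^2 + V_1  [with V_3=8, V_1=-3]  = 61

61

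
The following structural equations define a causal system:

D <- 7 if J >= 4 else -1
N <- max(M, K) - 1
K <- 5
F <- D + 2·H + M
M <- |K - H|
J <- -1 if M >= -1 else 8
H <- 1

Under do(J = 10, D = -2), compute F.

Setting J = 10, D = -2 by intervention discards those variables' equations.
M = |K - H|  [with K=5, H=1]  = 4
F = D + 2·H + M  [with D=-2, H=1, M=4]  = 4

4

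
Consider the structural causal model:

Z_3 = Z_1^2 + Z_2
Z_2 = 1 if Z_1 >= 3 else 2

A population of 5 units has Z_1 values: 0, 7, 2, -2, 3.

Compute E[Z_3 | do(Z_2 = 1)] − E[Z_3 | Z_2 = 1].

Every unit gets Z_2=1 under the intervention. Z_3 values become 1, 50, 5, 5, 10; E[Z_3|do(Z_2=1)] = 14.2.
Conditioning on Z_2=1 selects the 2 unit(s) with Z_1 ∈ {7, 3}. Their Z_3 values: 50, 10. Mean = 30.
Difference = 14.2 − 30 = -15.8.

-15.8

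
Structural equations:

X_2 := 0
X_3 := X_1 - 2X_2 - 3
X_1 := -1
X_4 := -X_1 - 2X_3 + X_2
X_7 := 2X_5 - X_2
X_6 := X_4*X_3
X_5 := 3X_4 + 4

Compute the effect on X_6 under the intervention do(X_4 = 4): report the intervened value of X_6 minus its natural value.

20

Under do(X_4=4), the mechanism X_4 := -X_1 - 2X_3 + X_2 is discarded; X_4 is fixed at 4.
X_3 = X_1 - 2X_2 - 3  [with X_1=-1, X_2=0]  = -4
X_6 = X_4*X_3  [with X_4=4, X_3=-4]  = -16
Without intervention: X_3 = X_1 - 2X_2 - 3  [with X_1=-1, X_2=0]  = -4; X_4 = -X_1 - 2X_3 + X_2  [with X_1=-1, X_3=-4, X_2=0]  = 9; X_6 = X_4*X_3  [with X_4=9, X_3=-4]  = -36.
Change = -16 − (-36) = 20.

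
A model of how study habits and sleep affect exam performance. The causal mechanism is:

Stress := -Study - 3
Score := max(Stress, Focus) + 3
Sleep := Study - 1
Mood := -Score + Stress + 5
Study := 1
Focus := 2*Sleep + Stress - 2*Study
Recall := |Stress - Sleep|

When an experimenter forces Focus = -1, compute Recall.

4

The intervention breaks the incoming arrows to Focus: Focus := 2*Sleep + Stress - 2*Study no longer applies, and Focus = -1.
No directed path runs from Focus to Recall, so Recall keeps its natural value.
Sleep = Study - 1  [with Study=1]  = 0
Stress = -Study - 3  [with Study=1]  = -4
Recall = |Stress - Sleep|  [with Stress=-4, Sleep=0]  = 4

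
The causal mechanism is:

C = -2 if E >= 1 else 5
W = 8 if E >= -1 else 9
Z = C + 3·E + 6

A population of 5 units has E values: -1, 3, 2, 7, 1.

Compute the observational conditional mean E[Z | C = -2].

13.75

Conditioning on C=-2 selects the 4 unit(s) with E ∈ {3, 2, 7, 1}. Their Z values: 13, 10, 25, 7. Mean = 13.75.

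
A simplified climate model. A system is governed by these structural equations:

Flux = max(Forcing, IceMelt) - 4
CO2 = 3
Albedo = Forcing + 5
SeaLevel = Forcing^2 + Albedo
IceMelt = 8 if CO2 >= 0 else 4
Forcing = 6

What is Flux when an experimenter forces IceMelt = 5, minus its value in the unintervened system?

The intervention breaks the incoming arrows to IceMelt: IceMelt = 8 if CO2 >= 0 else 4 no longer applies, and IceMelt = 5.
Flux = max(Forcing, IceMelt) - 4  [with Forcing=6, IceMelt=5]  = 2
Without intervention: IceMelt = 8 if CO2 >= 0 else 4  [with CO2=3]  = 8; Flux = max(Forcing, IceMelt) - 4  [with Forcing=6, IceMelt=8]  = 4.
Change = 2 − 4 = -2.

-2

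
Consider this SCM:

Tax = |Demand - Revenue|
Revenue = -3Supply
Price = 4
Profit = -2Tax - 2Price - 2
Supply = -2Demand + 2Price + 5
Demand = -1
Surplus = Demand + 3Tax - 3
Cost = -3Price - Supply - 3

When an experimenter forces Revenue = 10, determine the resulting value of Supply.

15

do(Revenue=10) replaces the equation Revenue = -3Supply with the constant Revenue = 10.
Supply is not downstream of the intervention, so its value is determined by the original equations.
Supply = -2Demand + 2Price + 5  [with Demand=-1, Price=4]  = 15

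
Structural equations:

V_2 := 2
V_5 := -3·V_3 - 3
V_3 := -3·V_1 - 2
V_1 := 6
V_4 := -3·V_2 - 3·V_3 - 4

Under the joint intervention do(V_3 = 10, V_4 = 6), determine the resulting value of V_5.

Setting V_3 = 10, V_4 = 6 by intervention discards those variables' equations.
V_5 = -3·V_3 - 3  [with V_3=10]  = -33

-33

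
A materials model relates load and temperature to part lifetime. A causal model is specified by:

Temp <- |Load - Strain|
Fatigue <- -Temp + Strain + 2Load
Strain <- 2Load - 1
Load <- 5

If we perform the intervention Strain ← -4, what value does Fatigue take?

-3

Under do(Strain=-4), the mechanism Strain <- 2Load - 1 is discarded; Strain is fixed at -4.
Temp = |Load - Strain|  [with Load=5, Strain=-4]  = 9
Fatigue = -Temp + Strain + 2Load  [with Temp=9, Strain=-4, Load=5]  = -3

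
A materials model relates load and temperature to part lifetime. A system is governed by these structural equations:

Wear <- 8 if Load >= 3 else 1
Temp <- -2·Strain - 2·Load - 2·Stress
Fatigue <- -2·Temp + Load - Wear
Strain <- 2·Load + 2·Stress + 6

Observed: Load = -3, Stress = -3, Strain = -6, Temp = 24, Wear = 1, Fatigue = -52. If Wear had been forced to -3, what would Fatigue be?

-48

The intervention breaks the incoming arrows to Wear: Wear <- 8 if Load >= 3 else 1 no longer applies, and Wear = -3.
Strain = 2·Load + 2·Stress + 6  [with Load=-3, Stress=-3]  = -6
Temp = -2·Strain - 2·Load - 2·Stress  [with Strain=-6, Load=-3, Stress=-3]  = 24
Fatigue = -2·Temp + Load - Wear  [with Temp=24, Load=-3, Wear=-3]  = -48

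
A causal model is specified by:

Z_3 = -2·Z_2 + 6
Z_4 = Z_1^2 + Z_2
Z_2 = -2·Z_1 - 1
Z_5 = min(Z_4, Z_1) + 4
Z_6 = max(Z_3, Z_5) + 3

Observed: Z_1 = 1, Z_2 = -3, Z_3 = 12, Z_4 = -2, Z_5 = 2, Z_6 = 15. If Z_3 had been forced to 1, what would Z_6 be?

The intervention breaks the incoming arrows to Z_3: Z_3 = -2·Z_2 + 6 no longer applies, and Z_3 = 1.
Z_2 = -2·Z_1 - 1  [with Z_1=1]  = -3
Z_4 = Z_1^2 + Z_2  [with Z_1=1, Z_2=-3]  = -2
Z_5 = min(Z_4, Z_1) + 4  [with Z_4=-2, Z_1=1]  = 2
Z_6 = max(Z_3, Z_5) + 3  [with Z_3=1, Z_5=2]  = 5

5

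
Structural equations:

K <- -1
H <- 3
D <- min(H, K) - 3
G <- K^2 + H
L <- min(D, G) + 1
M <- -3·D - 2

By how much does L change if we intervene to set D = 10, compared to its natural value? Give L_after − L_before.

8

The intervention breaks the incoming arrows to D: D <- min(H, K) - 3 no longer applies, and D = 10.
G = K^2 + H  [with K=-1, H=3]  = 4
L = min(D, G) + 1  [with D=10, G=4]  = 5
Without intervention: D = min(H, K) - 3  [with H=3, K=-1]  = -4; G = K^2 + H  [with K=-1, H=3]  = 4; L = min(D, G) + 1  [with D=-4, G=4]  = -3.
Change = 5 − (-3) = 8.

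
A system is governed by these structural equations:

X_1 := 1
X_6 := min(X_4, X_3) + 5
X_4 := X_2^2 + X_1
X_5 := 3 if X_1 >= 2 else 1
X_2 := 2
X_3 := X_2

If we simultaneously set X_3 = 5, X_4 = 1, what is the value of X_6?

6

Setting X_3 = 5, X_4 = 1 by intervention discards those variables' equations.
X_6 = min(X_4, X_3) + 5  [with X_4=1, X_3=5]  = 6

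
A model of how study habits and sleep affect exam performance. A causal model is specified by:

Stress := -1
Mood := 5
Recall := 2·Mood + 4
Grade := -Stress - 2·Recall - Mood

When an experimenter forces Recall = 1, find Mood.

Under do(Recall=1), the mechanism Recall := 2·Mood + 4 is discarded; Recall is fixed at 1.
Since Mood is not a descendant of the intervened variable, it is unaffected.

5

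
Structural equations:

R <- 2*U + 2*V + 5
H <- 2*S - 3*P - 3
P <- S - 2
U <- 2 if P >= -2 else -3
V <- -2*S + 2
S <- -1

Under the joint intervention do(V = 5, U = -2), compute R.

Setting V = 5, U = -2 by intervention discards those variables' equations.
R = 2*U + 2*V + 5  [with U=-2, V=5]  = 11

11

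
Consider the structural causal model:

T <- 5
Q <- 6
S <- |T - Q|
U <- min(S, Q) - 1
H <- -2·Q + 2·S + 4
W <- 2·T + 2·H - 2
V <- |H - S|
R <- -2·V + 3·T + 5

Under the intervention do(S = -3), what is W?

-20

The intervention breaks the incoming arrows to S: S <- |T - Q| no longer applies, and S = -3.
H = -2·Q + 2·S + 4  [with Q=6, S=-3]  = -14
W = 2·T + 2·H - 2  [with T=5, H=-14]  = -20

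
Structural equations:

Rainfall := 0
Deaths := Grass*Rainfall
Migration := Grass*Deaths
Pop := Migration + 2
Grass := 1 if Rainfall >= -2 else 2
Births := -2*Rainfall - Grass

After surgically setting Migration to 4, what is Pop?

The intervention breaks the incoming arrows to Migration: Migration := Grass*Deaths no longer applies, and Migration = 4.
Pop = Migration + 2  [with Migration=4]  = 6

6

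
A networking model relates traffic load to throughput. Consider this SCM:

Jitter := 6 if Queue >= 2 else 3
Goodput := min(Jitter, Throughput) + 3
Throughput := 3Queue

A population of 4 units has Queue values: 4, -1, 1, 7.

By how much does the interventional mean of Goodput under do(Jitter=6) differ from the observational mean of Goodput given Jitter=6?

-3

Under do(Jitter=6), Jitter's equation is replaced by Jitter=6 for every unit. Per-unit Goodput: 9, 0, 6, 9. Mean = 6.
Conditioning on Jitter=6 selects the 2 unit(s) with Queue ∈ {4, 7}. Their Goodput values: 9, 9. Mean = 9.
Difference = 6 − 9 = -3.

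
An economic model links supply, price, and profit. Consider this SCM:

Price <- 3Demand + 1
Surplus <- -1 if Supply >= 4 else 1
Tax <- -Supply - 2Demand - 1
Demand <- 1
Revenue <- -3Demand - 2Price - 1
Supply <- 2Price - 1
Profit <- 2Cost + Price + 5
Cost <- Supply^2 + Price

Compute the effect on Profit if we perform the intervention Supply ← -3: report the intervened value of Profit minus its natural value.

-80

The intervention breaks the incoming arrows to Supply: Supply <- 2Price - 1 no longer applies, and Supply = -3.
Price = 3Demand + 1  [with Demand=1]  = 4
Cost = Supply^2 + Price  [with Supply=-3, Price=4]  = 13
Profit = 2Cost + Price + 5  [with Cost=13, Price=4]  = 35
Without intervention: Price = 3Demand + 1  [with Demand=1]  = 4; Supply = 2Price - 1  [with Price=4]  = 7; Cost = Supply^2 + Price  [with Supply=7, Price=4]  = 53; Profit = 2Cost + Price + 5  [with Cost=53, Price=4]  = 115.
Change = 35 − 115 = -80.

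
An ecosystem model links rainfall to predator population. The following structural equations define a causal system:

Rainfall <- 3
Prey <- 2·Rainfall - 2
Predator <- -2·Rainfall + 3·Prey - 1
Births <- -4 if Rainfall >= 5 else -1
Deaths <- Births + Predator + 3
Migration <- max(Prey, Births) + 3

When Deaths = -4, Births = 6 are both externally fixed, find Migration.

Setting Deaths = -4, Births = 6 by intervention discards those variables' equations.
Prey = 2·Rainfall - 2  [with Rainfall=3]  = 4
Migration = max(Prey, Births) + 3  [with Prey=4, Births=6]  = 9

9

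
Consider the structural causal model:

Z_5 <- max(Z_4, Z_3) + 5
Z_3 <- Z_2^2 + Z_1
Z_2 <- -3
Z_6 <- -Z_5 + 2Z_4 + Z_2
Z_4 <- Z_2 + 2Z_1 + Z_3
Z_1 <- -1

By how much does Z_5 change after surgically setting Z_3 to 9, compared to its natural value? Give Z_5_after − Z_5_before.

do(Z_3=9) replaces the equation Z_3 <- Z_2^2 + Z_1 with the constant Z_3 = 9.
Z_4 = Z_2 + 2Z_1 + Z_3  [with Z_2=-3, Z_1=-1, Z_3=9]  = 4
Z_5 = max(Z_4, Z_3) + 5  [with Z_4=4, Z_3=9]  = 14
Without intervention: Z_3 = Z_2^2 + Z_1  [with Z_2=-3, Z_1=-1]  = 8; Z_4 = Z_2 + 2Z_1 + Z_3  [with Z_2=-3, Z_1=-1, Z_3=8]  = 3; Z_5 = max(Z_4, Z_3) + 5  [with Z_4=3, Z_3=8]  = 13.
Change = 14 − 13 = 1.

1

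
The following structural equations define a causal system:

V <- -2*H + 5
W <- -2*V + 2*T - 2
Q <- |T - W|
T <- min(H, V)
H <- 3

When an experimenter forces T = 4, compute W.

8

The intervention breaks the incoming arrows to T: T <- min(H, V) no longer applies, and T = 4.
V = -2*H + 5  [with H=3]  = -1
W = -2*V + 2*T - 2  [with V=-1, T=4]  = 8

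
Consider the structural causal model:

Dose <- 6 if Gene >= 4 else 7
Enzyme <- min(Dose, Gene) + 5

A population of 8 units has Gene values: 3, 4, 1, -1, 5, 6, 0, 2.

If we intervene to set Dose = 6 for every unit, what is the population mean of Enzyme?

7.5

Every unit gets Dose=6 under the intervention. Enzyme values become 8, 9, 6, 4, 10, 11, 5, 7; E[Enzyme|do(Dose=6)] = 7.5.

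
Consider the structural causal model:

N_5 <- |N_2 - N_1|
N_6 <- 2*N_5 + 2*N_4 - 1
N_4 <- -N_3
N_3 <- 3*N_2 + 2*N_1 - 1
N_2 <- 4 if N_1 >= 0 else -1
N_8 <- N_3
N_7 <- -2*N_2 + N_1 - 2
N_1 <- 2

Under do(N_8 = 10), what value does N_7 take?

Intervening sets N_8 = 10 and removes its equation (N_8 <- N_3).
Since N_7 is not a descendant of the intervened variable, it is unaffected.
N_2 = 4 if N_1 >= 0 else -1  [with N_1=2]  = 4
N_7 = -2*N_2 + N_1 - 2  [with N_2=4, N_1=2]  = -8

-8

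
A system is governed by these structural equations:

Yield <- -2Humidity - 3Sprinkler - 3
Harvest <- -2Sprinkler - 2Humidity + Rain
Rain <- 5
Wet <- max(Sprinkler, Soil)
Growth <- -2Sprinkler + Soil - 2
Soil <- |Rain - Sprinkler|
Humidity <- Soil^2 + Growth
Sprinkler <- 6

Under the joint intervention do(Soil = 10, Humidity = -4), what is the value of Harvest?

Setting Soil = 10, Humidity = -4 by intervention discards those variables' equations.
Harvest = -2Sprinkler - 2Humidity + Rain  [with Sprinkler=6, Humidity=-4, Rain=5]  = 1

1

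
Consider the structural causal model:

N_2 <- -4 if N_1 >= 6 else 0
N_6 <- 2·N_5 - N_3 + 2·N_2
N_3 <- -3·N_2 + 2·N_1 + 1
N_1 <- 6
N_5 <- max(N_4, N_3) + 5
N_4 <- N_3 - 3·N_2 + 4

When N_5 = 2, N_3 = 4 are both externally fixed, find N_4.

20

Under do(N_5 = 2, N_3 = 4), each intervened variable's structural equation is replaced by its fixed value.
N_2 = -4 if N_1 >= 6 else 0  [with N_1=6]  = -4
N_4 = N_3 - 3·N_2 + 4  [with N_3=4, N_2=-4]  = 20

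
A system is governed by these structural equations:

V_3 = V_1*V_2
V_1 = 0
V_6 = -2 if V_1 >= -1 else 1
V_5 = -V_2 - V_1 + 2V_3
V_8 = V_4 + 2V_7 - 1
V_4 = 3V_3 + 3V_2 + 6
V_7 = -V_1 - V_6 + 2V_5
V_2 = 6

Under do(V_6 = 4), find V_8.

-9

Intervening sets V_6 = 4 and removes its equation (V_6 = -2 if V_1 >= -1 else 1).
V_3 = V_1*V_2  [with V_1=0, V_2=6]  = 0
V_4 = 3V_3 + 3V_2 + 6  [with V_3=0, V_2=6]  = 24
V_5 = -V_2 - V_1 + 2V_3  [with V_2=6, V_1=0, V_3=0]  = -6
V_7 = -V_1 - V_6 + 2V_5  [with V_1=0, V_6=4, V_5=-6]  = -16
V_8 = V_4 + 2V_7 - 1  [with V_4=24, V_7=-16]  = -9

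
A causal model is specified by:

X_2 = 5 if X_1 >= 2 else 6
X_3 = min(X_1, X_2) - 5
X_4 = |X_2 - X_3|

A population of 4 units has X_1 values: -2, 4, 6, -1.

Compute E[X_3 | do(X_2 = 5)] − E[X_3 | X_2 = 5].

-3

Under do(X_2=5), X_2's equation is replaced by X_2=5 for every unit. Per-unit X_3: -7, -1, 0, -6. Mean = -3.5.
E[X_3|X_2=5] averages over only the 2 units with X_2=5 (X_1 = 4, 6): X_3 = -1, 0, mean -0.5.
Difference = -3.5 − (-0.5) = -3.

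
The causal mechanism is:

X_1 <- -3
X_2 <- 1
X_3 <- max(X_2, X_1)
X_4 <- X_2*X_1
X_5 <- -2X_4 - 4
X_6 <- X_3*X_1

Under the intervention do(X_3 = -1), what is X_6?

The intervention breaks the incoming arrows to X_3: X_3 <- max(X_2, X_1) no longer applies, and X_3 = -1.
X_6 = X_3*X_1  [with X_3=-1, X_1=-3]  = 3

3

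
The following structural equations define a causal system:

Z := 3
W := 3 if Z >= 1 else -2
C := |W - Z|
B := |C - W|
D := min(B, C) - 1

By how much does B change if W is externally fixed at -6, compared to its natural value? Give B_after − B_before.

Under do(W=-6), the mechanism W := 3 if Z >= 1 else -2 is discarded; W is fixed at -6.
C = |W - Z|  [with W=-6, Z=3]  = 9
B = |C - W|  [with C=9, W=-6]  = 15
Without intervention: W = 3 if Z >= 1 else -2  [with Z=3]  = 3; C = |W - Z|  [with W=3, Z=3]  = 0; B = |C - W|  [with C=0, W=3]  = 3.
Change = 15 − 3 = 12.

12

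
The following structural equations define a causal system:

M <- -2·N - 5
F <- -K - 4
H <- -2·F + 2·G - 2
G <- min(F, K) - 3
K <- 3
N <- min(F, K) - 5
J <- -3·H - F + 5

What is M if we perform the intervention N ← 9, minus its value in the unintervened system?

-42

The intervention breaks the incoming arrows to N: N <- min(F, K) - 5 no longer applies, and N = 9.
M = -2·N - 5  [with N=9]  = -23
Without intervention: F = -K - 4  [with K=3]  = -7; N = min(F, K) - 5  [with F=-7, K=3]  = -12; M = -2·N - 5  [with N=-12]  = 19.
Change = -23 − 19 = -42.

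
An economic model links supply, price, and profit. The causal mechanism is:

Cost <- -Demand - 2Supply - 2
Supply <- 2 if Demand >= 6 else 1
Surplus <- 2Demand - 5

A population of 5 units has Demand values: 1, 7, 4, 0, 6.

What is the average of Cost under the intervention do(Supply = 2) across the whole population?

Every unit gets Supply=2 under the intervention. Cost values become -7, -13, -10, -6, -12; E[Cost|do(Supply=2)] = -9.6.

-9.6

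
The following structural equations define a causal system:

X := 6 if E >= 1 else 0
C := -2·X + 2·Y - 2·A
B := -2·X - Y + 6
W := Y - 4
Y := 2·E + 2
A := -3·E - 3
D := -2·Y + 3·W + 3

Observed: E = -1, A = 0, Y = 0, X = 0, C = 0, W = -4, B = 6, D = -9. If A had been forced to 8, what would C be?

do(A=8) replaces the equation A := -3·E - 3 with the constant A = 8.
Y = 2·E + 2  [with E=-1]  = 0
X = 6 if E >= 1 else 0  [with E=-1]  = 0
C = -2·X + 2·Y - 2·A  [with X=0, Y=0, A=8]  = -16

-16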